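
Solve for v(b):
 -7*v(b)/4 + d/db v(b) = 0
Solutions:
 v(b) = C1*exp(7*b/4)


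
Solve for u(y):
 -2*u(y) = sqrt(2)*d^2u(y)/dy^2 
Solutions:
 u(y) = C1*sin(2^(1/4)*y) + C2*cos(2^(1/4)*y)


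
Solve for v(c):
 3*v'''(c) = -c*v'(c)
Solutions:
 v(c) = C1 + Integral(C2*airyai(-3^(2/3)*c/3) + C3*airybi(-3^(2/3)*c/3), c)


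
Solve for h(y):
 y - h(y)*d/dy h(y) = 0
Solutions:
 h(y) = -sqrt(C1 + y^2)
 h(y) = sqrt(C1 + y^2)


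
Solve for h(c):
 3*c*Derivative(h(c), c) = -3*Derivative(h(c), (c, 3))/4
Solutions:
 h(c) = C1 + Integral(C2*airyai(-2^(2/3)*c) + C3*airybi(-2^(2/3)*c), c)


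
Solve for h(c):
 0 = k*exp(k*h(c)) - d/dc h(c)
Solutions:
 h(c) = Piecewise((log(-1/(C1*k + c*k^2))/k, Ne(k, 0)), (nan, True))
 h(c) = Piecewise((C1 + c*k, Eq(k, 0)), (nan, True))


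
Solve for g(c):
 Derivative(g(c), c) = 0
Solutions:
 g(c) = C1


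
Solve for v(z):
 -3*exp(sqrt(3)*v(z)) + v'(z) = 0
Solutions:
 v(z) = sqrt(3)*(2*log(-1/(C1 + 3*z)) - log(3))/6


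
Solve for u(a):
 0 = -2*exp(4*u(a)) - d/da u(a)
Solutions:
 u(a) = log(-I*(1/(C1 + 8*a))^(1/4))
 u(a) = log(I*(1/(C1 + 8*a))^(1/4))
 u(a) = log(-(1/(C1 + 8*a))^(1/4))
 u(a) = log(1/(C1 + 8*a))/4


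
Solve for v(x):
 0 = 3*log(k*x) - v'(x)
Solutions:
 v(x) = C1 + 3*x*log(k*x) - 3*x


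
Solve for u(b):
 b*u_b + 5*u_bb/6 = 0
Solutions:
 u(b) = C1 + C2*erf(sqrt(15)*b/5)


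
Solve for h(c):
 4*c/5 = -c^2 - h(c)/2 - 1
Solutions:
 h(c) = -2*c^2 - 8*c/5 - 2


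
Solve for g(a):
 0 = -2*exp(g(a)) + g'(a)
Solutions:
 g(a) = log(-1/(C1 + 2*a))


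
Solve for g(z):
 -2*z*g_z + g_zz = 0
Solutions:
 g(z) = C1 + C2*erfi(z)


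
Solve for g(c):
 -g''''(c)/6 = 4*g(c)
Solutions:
 g(c) = (C1*sin(6^(1/4)*c) + C2*cos(6^(1/4)*c))*exp(-6^(1/4)*c) + (C3*sin(6^(1/4)*c) + C4*cos(6^(1/4)*c))*exp(6^(1/4)*c)


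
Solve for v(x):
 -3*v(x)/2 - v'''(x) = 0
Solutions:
 v(x) = C3*exp(-2^(2/3)*3^(1/3)*x/2) + (C1*sin(2^(2/3)*3^(5/6)*x/4) + C2*cos(2^(2/3)*3^(5/6)*x/4))*exp(2^(2/3)*3^(1/3)*x/4)


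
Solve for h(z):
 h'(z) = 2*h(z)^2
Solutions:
 h(z) = -1/(C1 + 2*z)


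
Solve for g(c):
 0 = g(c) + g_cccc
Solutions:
 g(c) = (C1*sin(sqrt(2)*c/2) + C2*cos(sqrt(2)*c/2))*exp(-sqrt(2)*c/2) + (C3*sin(sqrt(2)*c/2) + C4*cos(sqrt(2)*c/2))*exp(sqrt(2)*c/2)


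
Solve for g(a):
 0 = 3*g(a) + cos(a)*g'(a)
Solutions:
 g(a) = C1*(sin(a) - 1)^(3/2)/(sin(a) + 1)^(3/2)


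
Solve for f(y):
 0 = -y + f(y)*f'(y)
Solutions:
 f(y) = -sqrt(C1 + y^2)
 f(y) = sqrt(C1 + y^2)


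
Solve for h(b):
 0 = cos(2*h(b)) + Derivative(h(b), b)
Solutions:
 h(b) = -asin((C1 + exp(4*b))/(C1 - exp(4*b)))/2 + pi/2
 h(b) = asin((C1 + exp(4*b))/(C1 - exp(4*b)))/2


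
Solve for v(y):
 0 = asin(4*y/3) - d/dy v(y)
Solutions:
 v(y) = C1 + y*asin(4*y/3) + sqrt(9 - 16*y^2)/4


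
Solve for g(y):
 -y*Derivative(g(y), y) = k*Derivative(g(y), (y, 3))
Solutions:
 g(y) = C1 + Integral(C2*airyai(y*(-1/k)^(1/3)) + C3*airybi(y*(-1/k)^(1/3)), y)


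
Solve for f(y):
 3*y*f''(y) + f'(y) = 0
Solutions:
 f(y) = C1 + C2*y^(2/3)


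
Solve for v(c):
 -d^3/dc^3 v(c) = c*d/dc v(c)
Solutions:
 v(c) = C1 + Integral(C2*airyai(-c) + C3*airybi(-c), c)


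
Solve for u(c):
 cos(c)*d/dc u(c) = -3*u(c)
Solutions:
 u(c) = C1*(sin(c) - 1)^(3/2)/(sin(c) + 1)^(3/2)


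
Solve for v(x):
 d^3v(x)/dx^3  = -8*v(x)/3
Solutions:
 v(x) = C3*exp(-2*3^(2/3)*x/3) + (C1*sin(3^(1/6)*x) + C2*cos(3^(1/6)*x))*exp(3^(2/3)*x/3)


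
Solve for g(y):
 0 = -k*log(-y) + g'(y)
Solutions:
 g(y) = C1 + k*y*log(-y) - k*y


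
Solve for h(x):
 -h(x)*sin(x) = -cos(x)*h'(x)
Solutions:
 h(x) = C1/cos(x)


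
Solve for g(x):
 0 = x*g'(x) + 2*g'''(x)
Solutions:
 g(x) = C1 + Integral(C2*airyai(-2^(2/3)*x/2) + C3*airybi(-2^(2/3)*x/2), x)


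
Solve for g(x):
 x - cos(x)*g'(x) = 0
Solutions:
 g(x) = C1 + Integral(x/cos(x), x)


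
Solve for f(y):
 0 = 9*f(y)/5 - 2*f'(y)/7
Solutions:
 f(y) = C1*exp(63*y/10)


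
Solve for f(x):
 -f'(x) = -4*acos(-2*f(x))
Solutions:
 Integral(1/acos(-2*_y), (_y, f(x))) = C1 + 4*x


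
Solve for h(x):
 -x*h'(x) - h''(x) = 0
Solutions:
 h(x) = C1 + C2*erf(sqrt(2)*x/2)


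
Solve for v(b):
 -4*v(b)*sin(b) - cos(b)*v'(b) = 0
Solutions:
 v(b) = C1*cos(b)^4


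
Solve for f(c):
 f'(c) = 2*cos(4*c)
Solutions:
 f(c) = C1 + sin(4*c)/2


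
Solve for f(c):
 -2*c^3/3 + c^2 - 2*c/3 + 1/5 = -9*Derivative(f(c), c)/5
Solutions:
 f(c) = C1 + 5*c^4/54 - 5*c^3/27 + 5*c^2/27 - c/9


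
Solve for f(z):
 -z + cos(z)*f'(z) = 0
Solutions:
 f(z) = C1 + Integral(z/cos(z), z)


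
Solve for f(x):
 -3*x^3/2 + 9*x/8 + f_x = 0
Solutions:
 f(x) = C1 + 3*x^4/8 - 9*x^2/16


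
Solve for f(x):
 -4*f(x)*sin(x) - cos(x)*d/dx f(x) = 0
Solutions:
 f(x) = C1*cos(x)^4


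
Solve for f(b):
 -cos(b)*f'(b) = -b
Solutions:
 f(b) = C1 + Integral(b/cos(b), b)


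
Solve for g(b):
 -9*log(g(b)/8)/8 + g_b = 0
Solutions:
 8*Integral(1/(-log(_y) + 3*log(2)), (_y, g(b)))/9 = C1 - b


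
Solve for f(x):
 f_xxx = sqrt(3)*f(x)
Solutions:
 f(x) = C3*exp(3^(1/6)*x) + (C1*sin(3^(2/3)*x/2) + C2*cos(3^(2/3)*x/2))*exp(-3^(1/6)*x/2)


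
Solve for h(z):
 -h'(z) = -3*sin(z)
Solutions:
 h(z) = C1 - 3*cos(z)


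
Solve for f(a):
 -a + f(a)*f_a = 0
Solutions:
 f(a) = -sqrt(C1 + a^2)
 f(a) = sqrt(C1 + a^2)


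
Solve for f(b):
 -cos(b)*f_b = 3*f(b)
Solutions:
 f(b) = C1*(sin(b) - 1)^(3/2)/(sin(b) + 1)^(3/2)


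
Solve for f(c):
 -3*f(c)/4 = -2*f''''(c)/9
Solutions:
 f(c) = C1*exp(-2^(1/4)*3^(3/4)*c/2) + C2*exp(2^(1/4)*3^(3/4)*c/2) + C3*sin(2^(1/4)*3^(3/4)*c/2) + C4*cos(2^(1/4)*3^(3/4)*c/2)


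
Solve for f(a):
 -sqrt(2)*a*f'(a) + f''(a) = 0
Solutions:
 f(a) = C1 + C2*erfi(2^(3/4)*a/2)


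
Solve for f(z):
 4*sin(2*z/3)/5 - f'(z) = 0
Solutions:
 f(z) = C1 - 6*cos(2*z/3)/5


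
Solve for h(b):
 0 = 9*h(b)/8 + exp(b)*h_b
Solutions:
 h(b) = C1*exp(9*exp(-b)/8)


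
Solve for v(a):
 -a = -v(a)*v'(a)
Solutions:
 v(a) = -sqrt(C1 + a^2)
 v(a) = sqrt(C1 + a^2)


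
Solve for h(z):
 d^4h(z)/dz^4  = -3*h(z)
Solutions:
 h(z) = (C1*sin(sqrt(2)*3^(1/4)*z/2) + C2*cos(sqrt(2)*3^(1/4)*z/2))*exp(-sqrt(2)*3^(1/4)*z/2) + (C3*sin(sqrt(2)*3^(1/4)*z/2) + C4*cos(sqrt(2)*3^(1/4)*z/2))*exp(sqrt(2)*3^(1/4)*z/2)


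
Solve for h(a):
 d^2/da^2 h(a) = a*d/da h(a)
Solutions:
 h(a) = C1 + C2*erfi(sqrt(2)*a/2)


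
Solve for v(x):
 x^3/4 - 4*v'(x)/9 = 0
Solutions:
 v(x) = C1 + 9*x^4/64


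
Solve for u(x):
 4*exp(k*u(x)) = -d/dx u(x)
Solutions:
 u(x) = Piecewise((log(1/(C1*k + 4*k*x))/k, Ne(k, 0)), (nan, True))
 u(x) = Piecewise((C1 - 4*x, Eq(k, 0)), (nan, True))


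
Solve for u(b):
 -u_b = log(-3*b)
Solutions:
 u(b) = C1 - b*log(-b) + b*(1 - log(3))


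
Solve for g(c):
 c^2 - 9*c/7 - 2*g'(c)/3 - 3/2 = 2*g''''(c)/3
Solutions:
 g(c) = C1 + C4*exp(-c) + c^3/2 - 27*c^2/28 - 9*c/4 + (C2*sin(sqrt(3)*c/2) + C3*cos(sqrt(3)*c/2))*exp(c/2)


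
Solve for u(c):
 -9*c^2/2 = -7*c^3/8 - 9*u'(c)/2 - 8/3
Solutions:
 u(c) = C1 - 7*c^4/144 + c^3/3 - 16*c/27


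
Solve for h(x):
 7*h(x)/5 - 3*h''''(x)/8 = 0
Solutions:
 h(x) = C1*exp(-15^(3/4)*56^(1/4)*x/15) + C2*exp(15^(3/4)*56^(1/4)*x/15) + C3*sin(15^(3/4)*56^(1/4)*x/15) + C4*cos(15^(3/4)*56^(1/4)*x/15)


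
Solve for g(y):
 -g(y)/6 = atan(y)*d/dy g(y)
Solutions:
 g(y) = C1*exp(-Integral(1/atan(y), y)/6)


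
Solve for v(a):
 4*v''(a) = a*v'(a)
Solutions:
 v(a) = C1 + C2*erfi(sqrt(2)*a/4)


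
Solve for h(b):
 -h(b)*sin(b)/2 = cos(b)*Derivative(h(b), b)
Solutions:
 h(b) = C1*sqrt(cos(b))


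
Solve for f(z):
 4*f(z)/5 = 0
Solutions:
 f(z) = 0


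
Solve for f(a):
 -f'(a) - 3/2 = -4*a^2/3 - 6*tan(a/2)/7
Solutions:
 f(a) = C1 + 4*a^3/9 - 3*a/2 - 12*log(cos(a/2))/7


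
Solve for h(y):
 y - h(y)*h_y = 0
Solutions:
 h(y) = -sqrt(C1 + y^2)
 h(y) = sqrt(C1 + y^2)


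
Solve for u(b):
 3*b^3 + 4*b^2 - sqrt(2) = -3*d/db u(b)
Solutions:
 u(b) = C1 - b^4/4 - 4*b^3/9 + sqrt(2)*b/3


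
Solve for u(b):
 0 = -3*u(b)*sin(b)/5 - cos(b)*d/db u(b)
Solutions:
 u(b) = C1*cos(b)^(3/5)


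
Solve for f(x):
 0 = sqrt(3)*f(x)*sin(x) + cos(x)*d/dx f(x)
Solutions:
 f(x) = C1*cos(x)^(sqrt(3))


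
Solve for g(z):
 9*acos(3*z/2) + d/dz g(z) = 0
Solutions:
 g(z) = C1 - 9*z*acos(3*z/2) + 3*sqrt(4 - 9*z^2)


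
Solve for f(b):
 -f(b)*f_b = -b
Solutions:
 f(b) = -sqrt(C1 + b^2)
 f(b) = sqrt(C1 + b^2)


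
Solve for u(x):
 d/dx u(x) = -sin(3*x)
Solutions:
 u(x) = C1 + cos(3*x)/3


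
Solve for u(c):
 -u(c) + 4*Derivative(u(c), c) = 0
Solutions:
 u(c) = C1*exp(c/4)


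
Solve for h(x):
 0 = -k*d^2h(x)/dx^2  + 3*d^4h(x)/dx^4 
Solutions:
 h(x) = C1 + C2*x + C3*exp(-sqrt(3)*sqrt(k)*x/3) + C4*exp(sqrt(3)*sqrt(k)*x/3)


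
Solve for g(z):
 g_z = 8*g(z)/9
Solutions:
 g(z) = C1*exp(8*z/9)


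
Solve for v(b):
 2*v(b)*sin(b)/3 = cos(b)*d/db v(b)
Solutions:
 v(b) = C1/cos(b)^(2/3)


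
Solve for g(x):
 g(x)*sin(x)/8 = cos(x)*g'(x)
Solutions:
 g(x) = C1/cos(x)^(1/8)


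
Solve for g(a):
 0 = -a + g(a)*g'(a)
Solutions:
 g(a) = -sqrt(C1 + a^2)
 g(a) = sqrt(C1 + a^2)


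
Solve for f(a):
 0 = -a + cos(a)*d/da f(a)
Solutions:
 f(a) = C1 + Integral(a/cos(a), a)


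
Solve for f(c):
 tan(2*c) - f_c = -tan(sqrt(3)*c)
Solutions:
 f(c) = C1 - log(cos(2*c))/2 - sqrt(3)*log(cos(sqrt(3)*c))/3


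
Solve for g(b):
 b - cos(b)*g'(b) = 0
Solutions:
 g(b) = C1 + Integral(b/cos(b), b)


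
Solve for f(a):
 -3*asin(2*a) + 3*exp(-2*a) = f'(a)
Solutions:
 f(a) = C1 - 3*a*asin(2*a) - 3*sqrt(1 - 4*a^2)/2 - 3*exp(-2*a)/2


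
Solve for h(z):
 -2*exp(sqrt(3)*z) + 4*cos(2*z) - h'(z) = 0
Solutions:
 h(z) = C1 - 2*sqrt(3)*exp(sqrt(3)*z)/3 + 2*sin(2*z)


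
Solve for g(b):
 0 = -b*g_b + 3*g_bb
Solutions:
 g(b) = C1 + C2*erfi(sqrt(6)*b/6)


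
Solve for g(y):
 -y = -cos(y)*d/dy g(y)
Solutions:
 g(y) = C1 + Integral(y/cos(y), y)


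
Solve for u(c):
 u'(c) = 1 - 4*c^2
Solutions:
 u(c) = C1 - 4*c^3/3 + c


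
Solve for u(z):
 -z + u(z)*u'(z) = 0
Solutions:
 u(z) = -sqrt(C1 + z^2)
 u(z) = sqrt(C1 + z^2)


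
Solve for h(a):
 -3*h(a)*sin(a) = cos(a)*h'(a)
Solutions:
 h(a) = C1*cos(a)^3


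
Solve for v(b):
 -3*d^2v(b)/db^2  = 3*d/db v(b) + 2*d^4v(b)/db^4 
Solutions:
 v(b) = C1 + C2*exp(-2^(1/3)*b*(-(3 + sqrt(11))^(1/3) + 2^(1/3)/(3 + sqrt(11))^(1/3))/4)*sin(2^(1/3)*sqrt(3)*b*(2^(1/3)/(3 + sqrt(11))^(1/3) + (3 + sqrt(11))^(1/3))/4) + C3*exp(-2^(1/3)*b*(-(3 + sqrt(11))^(1/3) + 2^(1/3)/(3 + sqrt(11))^(1/3))/4)*cos(2^(1/3)*sqrt(3)*b*(2^(1/3)/(3 + sqrt(11))^(1/3) + (3 + sqrt(11))^(1/3))/4) + C4*exp(2^(1/3)*b*(-(3 + sqrt(11))^(1/3) + 2^(1/3)/(3 + sqrt(11))^(1/3))/2)


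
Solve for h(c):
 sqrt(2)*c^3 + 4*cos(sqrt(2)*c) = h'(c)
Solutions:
 h(c) = C1 + sqrt(2)*c^4/4 + 2*sqrt(2)*sin(sqrt(2)*c)


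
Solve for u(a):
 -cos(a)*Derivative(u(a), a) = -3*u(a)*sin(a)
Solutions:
 u(a) = C1/cos(a)^3


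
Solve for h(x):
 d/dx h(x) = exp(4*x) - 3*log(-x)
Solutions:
 h(x) = C1 - 3*x*log(-x) + 3*x + exp(4*x)/4


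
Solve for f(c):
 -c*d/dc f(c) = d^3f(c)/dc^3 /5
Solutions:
 f(c) = C1 + Integral(C2*airyai(-5^(1/3)*c) + C3*airybi(-5^(1/3)*c), c)


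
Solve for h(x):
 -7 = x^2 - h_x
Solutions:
 h(x) = C1 + x^3/3 + 7*x


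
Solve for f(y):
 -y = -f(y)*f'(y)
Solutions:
 f(y) = -sqrt(C1 + y^2)
 f(y) = sqrt(C1 + y^2)


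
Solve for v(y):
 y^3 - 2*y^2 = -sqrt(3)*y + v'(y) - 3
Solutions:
 v(y) = C1 + y^4/4 - 2*y^3/3 + sqrt(3)*y^2/2 + 3*y


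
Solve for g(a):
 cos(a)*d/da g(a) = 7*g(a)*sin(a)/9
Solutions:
 g(a) = C1/cos(a)^(7/9)


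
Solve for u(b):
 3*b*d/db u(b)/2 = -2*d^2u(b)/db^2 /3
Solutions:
 u(b) = C1 + C2*erf(3*sqrt(2)*b/4)


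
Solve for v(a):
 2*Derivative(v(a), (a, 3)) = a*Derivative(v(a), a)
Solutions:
 v(a) = C1 + Integral(C2*airyai(2^(2/3)*a/2) + C3*airybi(2^(2/3)*a/2), a)


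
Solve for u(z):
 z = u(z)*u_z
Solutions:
 u(z) = -sqrt(C1 + z^2)
 u(z) = sqrt(C1 + z^2)


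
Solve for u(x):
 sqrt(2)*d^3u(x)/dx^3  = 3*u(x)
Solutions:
 u(x) = C3*exp(2^(5/6)*3^(1/3)*x/2) + (C1*sin(6^(5/6)*x/4) + C2*cos(6^(5/6)*x/4))*exp(-2^(5/6)*3^(1/3)*x/4)


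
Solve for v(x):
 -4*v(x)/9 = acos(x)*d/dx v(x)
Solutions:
 v(x) = C1*exp(-4*Integral(1/acos(x), x)/9)


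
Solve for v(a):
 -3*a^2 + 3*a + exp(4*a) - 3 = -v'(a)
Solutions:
 v(a) = C1 + a^3 - 3*a^2/2 + 3*a - exp(4*a)/4


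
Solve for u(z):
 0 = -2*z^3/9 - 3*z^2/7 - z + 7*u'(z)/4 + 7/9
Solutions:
 u(z) = C1 + 2*z^4/63 + 4*z^3/49 + 2*z^2/7 - 4*z/9


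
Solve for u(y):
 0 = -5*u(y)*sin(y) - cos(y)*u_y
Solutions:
 u(y) = C1*cos(y)^5


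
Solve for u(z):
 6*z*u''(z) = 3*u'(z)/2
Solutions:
 u(z) = C1 + C2*z^(5/4)


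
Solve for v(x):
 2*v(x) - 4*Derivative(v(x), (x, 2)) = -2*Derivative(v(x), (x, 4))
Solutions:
 v(x) = (C1 + C2*x)*exp(-x) + (C3 + C4*x)*exp(x)


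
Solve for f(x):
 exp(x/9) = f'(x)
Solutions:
 f(x) = C1 + 9*exp(x/9)


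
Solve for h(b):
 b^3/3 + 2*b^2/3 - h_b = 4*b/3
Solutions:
 h(b) = C1 + b^4/12 + 2*b^3/9 - 2*b^2/3


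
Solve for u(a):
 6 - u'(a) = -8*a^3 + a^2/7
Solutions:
 u(a) = C1 + 2*a^4 - a^3/21 + 6*a


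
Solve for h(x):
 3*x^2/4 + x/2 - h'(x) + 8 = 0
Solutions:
 h(x) = C1 + x^3/4 + x^2/4 + 8*x


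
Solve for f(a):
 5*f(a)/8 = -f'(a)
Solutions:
 f(a) = C1*exp(-5*a/8)


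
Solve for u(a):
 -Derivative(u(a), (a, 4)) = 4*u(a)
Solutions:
 u(a) = (C1*sin(a) + C2*cos(a))*exp(-a) + (C3*sin(a) + C4*cos(a))*exp(a)


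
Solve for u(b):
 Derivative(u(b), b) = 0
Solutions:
 u(b) = C1


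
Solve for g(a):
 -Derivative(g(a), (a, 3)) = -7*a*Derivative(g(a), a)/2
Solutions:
 g(a) = C1 + Integral(C2*airyai(2^(2/3)*7^(1/3)*a/2) + C3*airybi(2^(2/3)*7^(1/3)*a/2), a)


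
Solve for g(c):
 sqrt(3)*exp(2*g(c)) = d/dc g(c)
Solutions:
 g(c) = log(-sqrt(-1/(C1 + sqrt(3)*c))) - log(2)/2
 g(c) = log(-1/(C1 + sqrt(3)*c))/2 - log(2)/2


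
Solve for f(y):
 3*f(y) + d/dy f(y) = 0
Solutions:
 f(y) = C1*exp(-3*y)


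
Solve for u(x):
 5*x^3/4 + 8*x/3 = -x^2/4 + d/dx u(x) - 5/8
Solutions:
 u(x) = C1 + 5*x^4/16 + x^3/12 + 4*x^2/3 + 5*x/8


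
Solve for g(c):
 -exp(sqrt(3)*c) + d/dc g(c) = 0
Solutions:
 g(c) = C1 + sqrt(3)*exp(sqrt(3)*c)/3


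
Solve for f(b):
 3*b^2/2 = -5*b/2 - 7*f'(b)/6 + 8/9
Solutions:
 f(b) = C1 - 3*b^3/7 - 15*b^2/14 + 16*b/21


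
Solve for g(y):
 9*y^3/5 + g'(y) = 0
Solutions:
 g(y) = C1 - 9*y^4/20


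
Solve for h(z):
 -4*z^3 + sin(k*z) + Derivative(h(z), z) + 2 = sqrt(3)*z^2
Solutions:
 h(z) = C1 + z^4 + sqrt(3)*z^3/3 - 2*z + cos(k*z)/k


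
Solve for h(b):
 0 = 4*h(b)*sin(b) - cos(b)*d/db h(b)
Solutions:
 h(b) = C1/cos(b)^4


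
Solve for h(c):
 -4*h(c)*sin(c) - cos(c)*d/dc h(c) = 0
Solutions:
 h(c) = C1*cos(c)^4


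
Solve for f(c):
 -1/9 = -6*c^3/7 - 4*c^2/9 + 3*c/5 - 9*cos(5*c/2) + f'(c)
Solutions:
 f(c) = C1 + 3*c^4/14 + 4*c^3/27 - 3*c^2/10 - c/9 + 18*sin(5*c/2)/5


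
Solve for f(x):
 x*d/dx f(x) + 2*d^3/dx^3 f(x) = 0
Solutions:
 f(x) = C1 + Integral(C2*airyai(-2^(2/3)*x/2) + C3*airybi(-2^(2/3)*x/2), x)


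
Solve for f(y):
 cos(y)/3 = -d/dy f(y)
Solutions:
 f(y) = C1 - sin(y)/3


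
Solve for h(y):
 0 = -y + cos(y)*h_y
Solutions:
 h(y) = C1 + Integral(y/cos(y), y)


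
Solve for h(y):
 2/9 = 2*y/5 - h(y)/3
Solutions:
 h(y) = 6*y/5 - 2/3


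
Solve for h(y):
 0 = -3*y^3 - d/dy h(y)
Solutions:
 h(y) = C1 - 3*y^4/4


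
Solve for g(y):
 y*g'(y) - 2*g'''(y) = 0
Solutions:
 g(y) = C1 + Integral(C2*airyai(2^(2/3)*y/2) + C3*airybi(2^(2/3)*y/2), y)


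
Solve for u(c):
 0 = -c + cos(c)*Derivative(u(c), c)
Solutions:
 u(c) = C1 + Integral(c/cos(c), c)


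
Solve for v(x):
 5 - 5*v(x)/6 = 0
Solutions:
 v(x) = 6


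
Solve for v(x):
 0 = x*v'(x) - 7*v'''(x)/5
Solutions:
 v(x) = C1 + Integral(C2*airyai(5^(1/3)*7^(2/3)*x/7) + C3*airybi(5^(1/3)*7^(2/3)*x/7), x)


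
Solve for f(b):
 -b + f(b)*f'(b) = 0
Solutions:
 f(b) = -sqrt(C1 + b^2)
 f(b) = sqrt(C1 + b^2)


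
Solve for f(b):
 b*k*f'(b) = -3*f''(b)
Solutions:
 f(b) = Piecewise((-sqrt(6)*sqrt(pi)*C1*erf(sqrt(6)*b*sqrt(k)/6)/(2*sqrt(k)) - C2, (k > 0) | (k < 0)), (-C1*b - C2, True))


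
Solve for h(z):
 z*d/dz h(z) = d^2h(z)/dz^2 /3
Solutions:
 h(z) = C1 + C2*erfi(sqrt(6)*z/2)


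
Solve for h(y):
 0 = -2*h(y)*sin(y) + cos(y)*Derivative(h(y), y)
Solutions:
 h(y) = C1/cos(y)^2


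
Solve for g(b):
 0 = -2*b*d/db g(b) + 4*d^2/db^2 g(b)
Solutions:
 g(b) = C1 + C2*erfi(b/2)


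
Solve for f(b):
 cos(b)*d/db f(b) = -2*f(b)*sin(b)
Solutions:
 f(b) = C1*cos(b)^2


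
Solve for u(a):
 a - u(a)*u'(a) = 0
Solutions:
 u(a) = -sqrt(C1 + a^2)
 u(a) = sqrt(C1 + a^2)


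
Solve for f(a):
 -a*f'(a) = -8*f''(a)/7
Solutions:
 f(a) = C1 + C2*erfi(sqrt(7)*a/4)


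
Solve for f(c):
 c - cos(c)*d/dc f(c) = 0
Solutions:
 f(c) = C1 + Integral(c/cos(c), c)


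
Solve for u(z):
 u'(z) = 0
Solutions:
 u(z) = C1


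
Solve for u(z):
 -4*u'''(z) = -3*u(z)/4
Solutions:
 u(z) = C3*exp(2^(2/3)*3^(1/3)*z/4) + (C1*sin(2^(2/3)*3^(5/6)*z/8) + C2*cos(2^(2/3)*3^(5/6)*z/8))*exp(-2^(2/3)*3^(1/3)*z/8)


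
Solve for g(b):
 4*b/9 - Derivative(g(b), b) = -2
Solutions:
 g(b) = C1 + 2*b^2/9 + 2*b


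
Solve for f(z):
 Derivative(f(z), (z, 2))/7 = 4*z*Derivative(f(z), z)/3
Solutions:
 f(z) = C1 + C2*erfi(sqrt(42)*z/3)


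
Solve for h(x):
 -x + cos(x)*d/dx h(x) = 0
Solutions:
 h(x) = C1 + Integral(x/cos(x), x)


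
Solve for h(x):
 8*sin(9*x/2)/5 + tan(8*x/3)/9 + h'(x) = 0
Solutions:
 h(x) = C1 + log(cos(8*x/3))/24 + 16*cos(9*x/2)/45


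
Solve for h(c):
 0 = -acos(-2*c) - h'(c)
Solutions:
 h(c) = C1 - c*acos(-2*c) - sqrt(1 - 4*c^2)/2


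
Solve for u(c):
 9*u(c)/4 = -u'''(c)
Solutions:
 u(c) = C3*exp(-2^(1/3)*3^(2/3)*c/2) + (C1*sin(3*2^(1/3)*3^(1/6)*c/4) + C2*cos(3*2^(1/3)*3^(1/6)*c/4))*exp(2^(1/3)*3^(2/3)*c/4)


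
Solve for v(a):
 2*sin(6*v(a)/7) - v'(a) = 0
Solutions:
 -2*a + 7*log(cos(6*v(a)/7) - 1)/12 - 7*log(cos(6*v(a)/7) + 1)/12 = C1


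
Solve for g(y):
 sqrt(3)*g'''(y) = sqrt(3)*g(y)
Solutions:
 g(y) = C3*exp(y) + (C1*sin(sqrt(3)*y/2) + C2*cos(sqrt(3)*y/2))*exp(-y/2)


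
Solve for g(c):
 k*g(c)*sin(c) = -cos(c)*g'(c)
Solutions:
 g(c) = C1*exp(k*log(cos(c)))


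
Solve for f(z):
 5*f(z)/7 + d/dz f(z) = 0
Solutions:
 f(z) = C1*exp(-5*z/7)


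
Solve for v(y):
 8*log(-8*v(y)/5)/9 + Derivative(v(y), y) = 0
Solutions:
 9*Integral(1/(log(-_y) - log(5) + 3*log(2)), (_y, v(y)))/8 = C1 - y


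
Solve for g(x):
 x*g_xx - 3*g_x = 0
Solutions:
 g(x) = C1 + C2*x^4


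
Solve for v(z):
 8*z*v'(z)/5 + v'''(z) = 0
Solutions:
 v(z) = C1 + Integral(C2*airyai(-2*5^(2/3)*z/5) + C3*airybi(-2*5^(2/3)*z/5), z)


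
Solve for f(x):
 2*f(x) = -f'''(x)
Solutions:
 f(x) = C3*exp(-2^(1/3)*x) + (C1*sin(2^(1/3)*sqrt(3)*x/2) + C2*cos(2^(1/3)*sqrt(3)*x/2))*exp(2^(1/3)*x/2)


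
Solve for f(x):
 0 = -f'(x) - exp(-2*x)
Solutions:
 f(x) = C1 + exp(-2*x)/2


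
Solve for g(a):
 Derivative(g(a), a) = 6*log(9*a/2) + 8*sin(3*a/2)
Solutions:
 g(a) = C1 + 6*a*log(a) - 6*a - 6*a*log(2) + 12*a*log(3) - 16*cos(3*a/2)/3


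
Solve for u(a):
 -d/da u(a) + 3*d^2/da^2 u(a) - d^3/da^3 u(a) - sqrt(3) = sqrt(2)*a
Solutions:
 u(a) = C1 + C2*exp(a*(3 - sqrt(5))/2) + C3*exp(a*(sqrt(5) + 3)/2) - sqrt(2)*a^2/2 - 3*sqrt(2)*a - sqrt(3)*a


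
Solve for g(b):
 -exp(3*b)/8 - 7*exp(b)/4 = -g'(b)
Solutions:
 g(b) = C1 + exp(3*b)/24 + 7*exp(b)/4


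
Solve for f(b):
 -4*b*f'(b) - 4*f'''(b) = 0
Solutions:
 f(b) = C1 + Integral(C2*airyai(-b) + C3*airybi(-b), b)


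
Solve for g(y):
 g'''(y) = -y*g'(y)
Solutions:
 g(y) = C1 + Integral(C2*airyai(-y) + C3*airybi(-y), y)


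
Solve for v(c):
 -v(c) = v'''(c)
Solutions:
 v(c) = C3*exp(-c) + (C1*sin(sqrt(3)*c/2) + C2*cos(sqrt(3)*c/2))*exp(c/2)


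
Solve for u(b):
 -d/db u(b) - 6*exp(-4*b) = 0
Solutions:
 u(b) = C1 + 3*exp(-4*b)/2


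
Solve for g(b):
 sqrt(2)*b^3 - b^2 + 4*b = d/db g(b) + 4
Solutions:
 g(b) = C1 + sqrt(2)*b^4/4 - b^3/3 + 2*b^2 - 4*b


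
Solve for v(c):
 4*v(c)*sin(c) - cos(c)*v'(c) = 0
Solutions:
 v(c) = C1/cos(c)^4


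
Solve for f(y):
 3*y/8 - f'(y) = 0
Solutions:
 f(y) = C1 + 3*y^2/16


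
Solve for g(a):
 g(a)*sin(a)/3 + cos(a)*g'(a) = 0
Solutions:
 g(a) = C1*cos(a)^(1/3)


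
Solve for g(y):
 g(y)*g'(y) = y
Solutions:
 g(y) = -sqrt(C1 + y^2)
 g(y) = sqrt(C1 + y^2)


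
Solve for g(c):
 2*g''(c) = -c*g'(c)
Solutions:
 g(c) = C1 + C2*erf(c/2)


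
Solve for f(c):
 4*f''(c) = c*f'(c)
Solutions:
 f(c) = C1 + C2*erfi(sqrt(2)*c/4)


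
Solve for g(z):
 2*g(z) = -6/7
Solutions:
 g(z) = -3/7


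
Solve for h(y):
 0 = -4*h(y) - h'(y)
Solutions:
 h(y) = C1*exp(-4*y)


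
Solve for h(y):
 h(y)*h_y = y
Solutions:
 h(y) = -sqrt(C1 + y^2)
 h(y) = sqrt(C1 + y^2)


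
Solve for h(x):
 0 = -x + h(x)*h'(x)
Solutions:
 h(x) = -sqrt(C1 + x^2)
 h(x) = sqrt(C1 + x^2)


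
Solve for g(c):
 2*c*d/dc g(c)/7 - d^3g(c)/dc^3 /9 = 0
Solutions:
 g(c) = C1 + Integral(C2*airyai(18^(1/3)*7^(2/3)*c/7) + C3*airybi(18^(1/3)*7^(2/3)*c/7), c)


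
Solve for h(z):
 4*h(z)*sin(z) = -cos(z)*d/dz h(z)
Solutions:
 h(z) = C1*cos(z)^4


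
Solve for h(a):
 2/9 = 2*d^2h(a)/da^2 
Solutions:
 h(a) = C1 + C2*a + a^2/18


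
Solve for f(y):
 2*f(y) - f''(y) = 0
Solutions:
 f(y) = C1*exp(-sqrt(2)*y) + C2*exp(sqrt(2)*y)


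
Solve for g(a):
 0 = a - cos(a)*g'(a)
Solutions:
 g(a) = C1 + Integral(a/cos(a), a)


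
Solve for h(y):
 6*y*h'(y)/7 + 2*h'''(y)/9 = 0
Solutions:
 h(y) = C1 + Integral(C2*airyai(-3*7^(2/3)*y/7) + C3*airybi(-3*7^(2/3)*y/7), y)


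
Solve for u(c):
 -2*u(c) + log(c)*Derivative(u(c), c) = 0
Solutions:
 u(c) = C1*exp(2*li(c))


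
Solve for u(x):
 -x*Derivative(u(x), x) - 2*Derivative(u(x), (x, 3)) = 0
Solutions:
 u(x) = C1 + Integral(C2*airyai(-2^(2/3)*x/2) + C3*airybi(-2^(2/3)*x/2), x)


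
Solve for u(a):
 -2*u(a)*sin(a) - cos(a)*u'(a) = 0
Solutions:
 u(a) = C1*cos(a)^2


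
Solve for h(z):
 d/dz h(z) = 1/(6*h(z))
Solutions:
 h(z) = -sqrt(C1 + 3*z)/3
 h(z) = sqrt(C1 + 3*z)/3


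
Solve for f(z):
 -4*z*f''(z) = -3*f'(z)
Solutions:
 f(z) = C1 + C2*z^(7/4)


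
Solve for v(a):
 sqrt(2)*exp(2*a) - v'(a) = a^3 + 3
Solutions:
 v(a) = C1 - a^4/4 - 3*a + sqrt(2)*exp(2*a)/2


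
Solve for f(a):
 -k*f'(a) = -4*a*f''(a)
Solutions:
 f(a) = C1 + a^(re(k)/4 + 1)*(C2*sin(log(a)*Abs(im(k))/4) + C3*cos(log(a)*im(k)/4))


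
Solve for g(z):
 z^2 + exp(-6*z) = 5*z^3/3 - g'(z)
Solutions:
 g(z) = C1 + 5*z^4/12 - z^3/3 + exp(-6*z)/6


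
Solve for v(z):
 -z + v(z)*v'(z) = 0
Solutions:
 v(z) = -sqrt(C1 + z^2)
 v(z) = sqrt(C1 + z^2)


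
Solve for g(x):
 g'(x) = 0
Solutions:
 g(x) = C1


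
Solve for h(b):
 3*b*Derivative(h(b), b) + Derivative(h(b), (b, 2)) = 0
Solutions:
 h(b) = C1 + C2*erf(sqrt(6)*b/2)


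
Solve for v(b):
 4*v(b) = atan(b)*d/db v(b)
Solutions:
 v(b) = C1*exp(4*Integral(1/atan(b), b))


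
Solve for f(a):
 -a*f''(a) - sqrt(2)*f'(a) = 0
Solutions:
 f(a) = C1 + C2*a^(1 - sqrt(2))


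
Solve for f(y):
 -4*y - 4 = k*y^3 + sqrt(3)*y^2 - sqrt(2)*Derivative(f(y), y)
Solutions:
 f(y) = C1 + sqrt(2)*k*y^4/8 + sqrt(6)*y^3/6 + sqrt(2)*y^2 + 2*sqrt(2)*y


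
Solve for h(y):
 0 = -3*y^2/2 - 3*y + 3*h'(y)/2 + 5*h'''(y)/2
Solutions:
 h(y) = C1 + C2*sin(sqrt(15)*y/5) + C3*cos(sqrt(15)*y/5) + y^3/3 + y^2 - 10*y/3


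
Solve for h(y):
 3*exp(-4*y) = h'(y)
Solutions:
 h(y) = C1 - 3*exp(-4*y)/4


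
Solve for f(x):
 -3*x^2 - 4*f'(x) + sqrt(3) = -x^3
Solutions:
 f(x) = C1 + x^4/16 - x^3/4 + sqrt(3)*x/4


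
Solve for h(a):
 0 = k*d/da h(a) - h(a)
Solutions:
 h(a) = C1*exp(a/k)


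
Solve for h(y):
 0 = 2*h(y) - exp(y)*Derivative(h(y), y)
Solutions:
 h(y) = C1*exp(-2*exp(-y))


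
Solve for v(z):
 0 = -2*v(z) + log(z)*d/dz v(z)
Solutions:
 v(z) = C1*exp(2*li(z))


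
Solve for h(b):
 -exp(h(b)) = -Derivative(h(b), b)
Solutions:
 h(b) = log(-1/(C1 + b))


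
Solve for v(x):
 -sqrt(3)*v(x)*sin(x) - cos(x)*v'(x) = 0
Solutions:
 v(x) = C1*cos(x)^(sqrt(3))


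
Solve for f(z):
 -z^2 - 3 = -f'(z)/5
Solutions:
 f(z) = C1 + 5*z^3/3 + 15*z


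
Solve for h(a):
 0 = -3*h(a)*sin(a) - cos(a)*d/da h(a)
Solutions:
 h(a) = C1*cos(a)^3


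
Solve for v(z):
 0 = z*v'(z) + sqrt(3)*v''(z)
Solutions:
 v(z) = C1 + C2*erf(sqrt(2)*3^(3/4)*z/6)


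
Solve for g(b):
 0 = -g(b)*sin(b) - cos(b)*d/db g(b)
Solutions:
 g(b) = C1*cos(b)


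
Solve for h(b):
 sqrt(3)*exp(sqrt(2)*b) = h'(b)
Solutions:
 h(b) = C1 + sqrt(6)*exp(sqrt(2)*b)/2


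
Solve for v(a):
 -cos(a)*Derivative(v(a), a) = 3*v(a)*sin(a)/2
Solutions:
 v(a) = C1*cos(a)^(3/2)


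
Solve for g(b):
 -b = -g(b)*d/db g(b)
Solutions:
 g(b) = -sqrt(C1 + b^2)
 g(b) = sqrt(C1 + b^2)


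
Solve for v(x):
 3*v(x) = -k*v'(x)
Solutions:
 v(x) = C1*exp(-3*x/k)


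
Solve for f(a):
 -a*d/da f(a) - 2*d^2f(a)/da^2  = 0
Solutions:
 f(a) = C1 + C2*erf(a/2)


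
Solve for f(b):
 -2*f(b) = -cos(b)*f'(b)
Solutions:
 f(b) = C1*(sin(b) + 1)/(sin(b) - 1)


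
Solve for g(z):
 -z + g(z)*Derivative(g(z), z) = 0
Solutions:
 g(z) = -sqrt(C1 + z^2)
 g(z) = sqrt(C1 + z^2)


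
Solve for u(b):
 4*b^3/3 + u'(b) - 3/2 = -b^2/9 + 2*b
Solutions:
 u(b) = C1 - b^4/3 - b^3/27 + b^2 + 3*b/2


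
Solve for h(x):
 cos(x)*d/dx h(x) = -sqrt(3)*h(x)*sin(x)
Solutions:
 h(x) = C1*cos(x)^(sqrt(3))


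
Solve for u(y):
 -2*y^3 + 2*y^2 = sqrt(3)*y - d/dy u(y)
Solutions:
 u(y) = C1 + y^4/2 - 2*y^3/3 + sqrt(3)*y^2/2


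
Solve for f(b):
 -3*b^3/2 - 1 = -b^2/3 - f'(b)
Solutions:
 f(b) = C1 + 3*b^4/8 - b^3/9 + b


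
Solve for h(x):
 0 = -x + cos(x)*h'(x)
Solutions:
 h(x) = C1 + Integral(x/cos(x), x)


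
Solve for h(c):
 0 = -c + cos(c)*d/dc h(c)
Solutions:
 h(c) = C1 + Integral(c/cos(c), c)


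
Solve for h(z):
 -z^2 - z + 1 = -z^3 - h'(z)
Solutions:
 h(z) = C1 - z^4/4 + z^3/3 + z^2/2 - z


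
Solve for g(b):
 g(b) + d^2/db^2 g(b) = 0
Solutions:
 g(b) = C1*sin(b) + C2*cos(b)


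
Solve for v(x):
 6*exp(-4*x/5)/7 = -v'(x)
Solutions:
 v(x) = C1 + 15*exp(-4*x/5)/14


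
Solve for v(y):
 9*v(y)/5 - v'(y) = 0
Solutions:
 v(y) = C1*exp(9*y/5)


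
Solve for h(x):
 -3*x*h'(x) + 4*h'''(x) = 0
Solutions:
 h(x) = C1 + Integral(C2*airyai(6^(1/3)*x/2) + C3*airybi(6^(1/3)*x/2), x)


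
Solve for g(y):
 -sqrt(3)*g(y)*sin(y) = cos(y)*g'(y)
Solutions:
 g(y) = C1*cos(y)^(sqrt(3))


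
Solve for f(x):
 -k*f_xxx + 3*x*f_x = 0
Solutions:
 f(x) = C1 + Integral(C2*airyai(3^(1/3)*x*(1/k)^(1/3)) + C3*airybi(3^(1/3)*x*(1/k)^(1/3)), x)


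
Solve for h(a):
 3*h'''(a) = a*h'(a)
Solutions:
 h(a) = C1 + Integral(C2*airyai(3^(2/3)*a/3) + C3*airybi(3^(2/3)*a/3), a)


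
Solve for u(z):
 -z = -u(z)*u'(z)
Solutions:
 u(z) = -sqrt(C1 + z^2)
 u(z) = sqrt(C1 + z^2)


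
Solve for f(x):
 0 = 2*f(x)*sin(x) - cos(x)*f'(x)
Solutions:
 f(x) = C1/cos(x)^2


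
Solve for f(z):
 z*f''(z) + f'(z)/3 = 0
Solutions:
 f(z) = C1 + C2*z^(2/3)


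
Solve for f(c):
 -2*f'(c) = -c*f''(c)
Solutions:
 f(c) = C1 + C2*c^3


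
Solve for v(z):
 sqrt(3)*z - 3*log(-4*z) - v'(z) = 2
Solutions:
 v(z) = C1 + sqrt(3)*z^2/2 - 3*z*log(-z) + z*(1 - 6*log(2))


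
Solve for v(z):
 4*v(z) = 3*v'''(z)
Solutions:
 v(z) = C3*exp(6^(2/3)*z/3) + (C1*sin(2^(2/3)*3^(1/6)*z/2) + C2*cos(2^(2/3)*3^(1/6)*z/2))*exp(-6^(2/3)*z/6)


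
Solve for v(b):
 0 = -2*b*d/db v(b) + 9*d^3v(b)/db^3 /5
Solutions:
 v(b) = C1 + Integral(C2*airyai(30^(1/3)*b/3) + C3*airybi(30^(1/3)*b/3), b)


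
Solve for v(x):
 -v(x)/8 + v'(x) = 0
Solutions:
 v(x) = C1*exp(x/8)


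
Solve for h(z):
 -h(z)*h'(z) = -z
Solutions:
 h(z) = -sqrt(C1 + z^2)
 h(z) = sqrt(C1 + z^2)


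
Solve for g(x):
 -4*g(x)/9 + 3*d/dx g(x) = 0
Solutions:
 g(x) = C1*exp(4*x/27)


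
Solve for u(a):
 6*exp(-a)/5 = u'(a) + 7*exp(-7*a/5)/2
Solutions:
 u(a) = C1 - 6*exp(-a)/5 + 5*exp(-7*a/5)/2


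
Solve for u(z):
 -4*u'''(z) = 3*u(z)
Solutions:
 u(z) = C3*exp(-6^(1/3)*z/2) + (C1*sin(2^(1/3)*3^(5/6)*z/4) + C2*cos(2^(1/3)*3^(5/6)*z/4))*exp(6^(1/3)*z/4)


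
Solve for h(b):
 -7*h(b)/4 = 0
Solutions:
 h(b) = 0


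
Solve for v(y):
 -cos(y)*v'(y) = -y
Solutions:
 v(y) = C1 + Integral(y/cos(y), y)


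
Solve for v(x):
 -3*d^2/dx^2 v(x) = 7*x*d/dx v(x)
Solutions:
 v(x) = C1 + C2*erf(sqrt(42)*x/6)


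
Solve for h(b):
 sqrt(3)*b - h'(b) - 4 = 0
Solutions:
 h(b) = C1 + sqrt(3)*b^2/2 - 4*b


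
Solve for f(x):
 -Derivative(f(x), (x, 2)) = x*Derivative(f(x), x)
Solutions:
 f(x) = C1 + C2*erf(sqrt(2)*x/2)


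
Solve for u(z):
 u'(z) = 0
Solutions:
 u(z) = C1


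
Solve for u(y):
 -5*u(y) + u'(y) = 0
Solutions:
 u(y) = C1*exp(5*y)


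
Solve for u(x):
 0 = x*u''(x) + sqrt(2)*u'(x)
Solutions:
 u(x) = C1 + C2*x^(1 - sqrt(2))


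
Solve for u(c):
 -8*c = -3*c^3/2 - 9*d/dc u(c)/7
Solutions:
 u(c) = C1 - 7*c^4/24 + 28*c^2/9


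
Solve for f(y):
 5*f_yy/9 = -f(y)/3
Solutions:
 f(y) = C1*sin(sqrt(15)*y/5) + C2*cos(sqrt(15)*y/5)


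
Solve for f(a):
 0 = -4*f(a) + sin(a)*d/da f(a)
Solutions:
 f(a) = C1*(cos(a)^2 - 2*cos(a) + 1)/(cos(a)^2 + 2*cos(a) + 1)


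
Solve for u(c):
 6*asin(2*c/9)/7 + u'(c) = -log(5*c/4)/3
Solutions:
 u(c) = C1 - c*log(c)/3 - 6*c*asin(2*c/9)/7 - c*log(5) + c/3 + 2*c*log(10)/3 - 3*sqrt(81 - 4*c^2)/7


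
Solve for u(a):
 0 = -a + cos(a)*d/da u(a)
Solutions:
 u(a) = C1 + Integral(a/cos(a), a)


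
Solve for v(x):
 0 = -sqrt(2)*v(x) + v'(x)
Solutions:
 v(x) = C1*exp(sqrt(2)*x)


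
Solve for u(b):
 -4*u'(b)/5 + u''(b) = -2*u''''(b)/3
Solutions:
 u(b) = C1 + C2*exp(b*(-50^(1/3)*(12 + sqrt(194))^(1/3) + 5*20^(1/3)/(12 + sqrt(194))^(1/3))/20)*sin(sqrt(3)*b*(5*20^(1/3)/(12 + sqrt(194))^(1/3) + 50^(1/3)*(12 + sqrt(194))^(1/3))/20) + C3*exp(b*(-50^(1/3)*(12 + sqrt(194))^(1/3) + 5*20^(1/3)/(12 + sqrt(194))^(1/3))/20)*cos(sqrt(3)*b*(5*20^(1/3)/(12 + sqrt(194))^(1/3) + 50^(1/3)*(12 + sqrt(194))^(1/3))/20) + C4*exp(-b*(-50^(1/3)*(12 + sqrt(194))^(1/3) + 5*20^(1/3)/(12 + sqrt(194))^(1/3))/10)


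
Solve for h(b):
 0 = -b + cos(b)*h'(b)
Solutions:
 h(b) = C1 + Integral(b/cos(b), b)


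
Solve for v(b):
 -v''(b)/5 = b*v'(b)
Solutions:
 v(b) = C1 + C2*erf(sqrt(10)*b/2)


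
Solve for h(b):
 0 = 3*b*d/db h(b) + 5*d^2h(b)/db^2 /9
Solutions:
 h(b) = C1 + C2*erf(3*sqrt(30)*b/10)


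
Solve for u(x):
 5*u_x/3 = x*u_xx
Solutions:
 u(x) = C1 + C2*x^(8/3)


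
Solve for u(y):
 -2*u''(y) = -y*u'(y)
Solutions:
 u(y) = C1 + C2*erfi(y/2)


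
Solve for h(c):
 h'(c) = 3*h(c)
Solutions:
 h(c) = C1*exp(3*c)


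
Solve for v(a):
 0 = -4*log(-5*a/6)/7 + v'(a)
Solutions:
 v(a) = C1 + 4*a*log(-a)/7 + 4*a*(-log(6) - 1 + log(5))/7


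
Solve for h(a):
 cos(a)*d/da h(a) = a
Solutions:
 h(a) = C1 + Integral(a/cos(a), a)


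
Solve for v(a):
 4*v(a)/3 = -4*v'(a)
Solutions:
 v(a) = C1*exp(-a/3)


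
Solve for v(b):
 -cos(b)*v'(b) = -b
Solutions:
 v(b) = C1 + Integral(b/cos(b), b)


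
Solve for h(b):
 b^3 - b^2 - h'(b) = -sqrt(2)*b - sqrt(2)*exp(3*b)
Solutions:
 h(b) = C1 + b^4/4 - b^3/3 + sqrt(2)*b^2/2 + sqrt(2)*exp(3*b)/3


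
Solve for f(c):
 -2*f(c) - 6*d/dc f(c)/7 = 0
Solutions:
 f(c) = C1*exp(-7*c/3)


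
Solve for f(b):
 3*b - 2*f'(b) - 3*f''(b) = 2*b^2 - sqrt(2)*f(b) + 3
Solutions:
 f(b) = C1*exp(b*(-1 + sqrt(1 + 3*sqrt(2)))/3) + C2*exp(-b*(1 + sqrt(1 + 3*sqrt(2)))/3) + sqrt(2)*b^2 - 3*sqrt(2)*b/2 + 4*b + 3 + 11*sqrt(2)/2


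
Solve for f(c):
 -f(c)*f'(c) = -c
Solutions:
 f(c) = -sqrt(C1 + c^2)
 f(c) = sqrt(C1 + c^2)


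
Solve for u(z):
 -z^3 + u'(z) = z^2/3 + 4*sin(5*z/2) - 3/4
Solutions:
 u(z) = C1 + z^4/4 + z^3/9 - 3*z/4 - 8*cos(5*z/2)/5


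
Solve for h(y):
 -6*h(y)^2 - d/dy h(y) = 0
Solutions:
 h(y) = 1/(C1 + 6*y)


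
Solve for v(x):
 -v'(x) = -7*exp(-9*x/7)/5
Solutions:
 v(x) = C1 - 49*exp(-9*x/7)/45


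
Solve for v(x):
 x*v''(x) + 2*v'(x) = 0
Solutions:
 v(x) = C1 + C2/x


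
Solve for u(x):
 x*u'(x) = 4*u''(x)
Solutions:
 u(x) = C1 + C2*erfi(sqrt(2)*x/4)


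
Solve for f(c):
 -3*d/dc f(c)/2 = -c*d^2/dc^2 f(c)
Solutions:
 f(c) = C1 + C2*c^(5/2)


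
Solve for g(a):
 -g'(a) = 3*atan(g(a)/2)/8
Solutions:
 Integral(1/atan(_y/2), (_y, g(a))) = C1 - 3*a/8


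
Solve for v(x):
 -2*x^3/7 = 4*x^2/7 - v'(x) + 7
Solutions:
 v(x) = C1 + x^4/14 + 4*x^3/21 + 7*x


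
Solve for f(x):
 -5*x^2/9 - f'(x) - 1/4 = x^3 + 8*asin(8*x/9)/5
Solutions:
 f(x) = C1 - x^4/4 - 5*x^3/27 - 8*x*asin(8*x/9)/5 - x/4 - sqrt(81 - 64*x^2)/5


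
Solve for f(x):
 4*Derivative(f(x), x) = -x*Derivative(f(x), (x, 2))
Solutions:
 f(x) = C1 + C2/x^3


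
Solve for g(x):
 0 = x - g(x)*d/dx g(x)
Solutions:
 g(x) = -sqrt(C1 + x^2)
 g(x) = sqrt(C1 + x^2)


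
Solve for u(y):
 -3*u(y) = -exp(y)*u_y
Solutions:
 u(y) = C1*exp(-3*exp(-y))


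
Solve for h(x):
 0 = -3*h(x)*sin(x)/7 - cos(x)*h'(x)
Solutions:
 h(x) = C1*cos(x)^(3/7)


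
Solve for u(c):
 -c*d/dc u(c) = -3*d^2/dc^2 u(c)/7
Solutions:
 u(c) = C1 + C2*erfi(sqrt(42)*c/6)


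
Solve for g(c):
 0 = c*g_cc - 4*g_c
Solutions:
 g(c) = C1 + C2*c^5


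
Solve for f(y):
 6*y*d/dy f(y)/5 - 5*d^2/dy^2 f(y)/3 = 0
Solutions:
 f(y) = C1 + C2*erfi(3*y/5)


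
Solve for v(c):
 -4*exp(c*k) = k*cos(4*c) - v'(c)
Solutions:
 v(c) = C1 + k*sin(4*c)/4 + 4*exp(c*k)/k


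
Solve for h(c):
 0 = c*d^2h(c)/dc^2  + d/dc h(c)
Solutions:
 h(c) = C1 + C2*log(c)


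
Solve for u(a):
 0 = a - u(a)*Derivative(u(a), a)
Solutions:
 u(a) = -sqrt(C1 + a^2)
 u(a) = sqrt(C1 + a^2)


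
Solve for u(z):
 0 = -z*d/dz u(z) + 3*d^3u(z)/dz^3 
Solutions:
 u(z) = C1 + Integral(C2*airyai(3^(2/3)*z/3) + C3*airybi(3^(2/3)*z/3), z)


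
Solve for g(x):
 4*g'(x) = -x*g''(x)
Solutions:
 g(x) = C1 + C2/x^3


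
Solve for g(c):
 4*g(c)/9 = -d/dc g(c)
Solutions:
 g(c) = C1*exp(-4*c/9)


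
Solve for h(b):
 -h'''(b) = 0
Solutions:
 h(b) = C1 + C2*b + C3*b^2


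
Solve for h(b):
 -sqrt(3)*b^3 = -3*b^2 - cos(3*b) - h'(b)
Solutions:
 h(b) = C1 + sqrt(3)*b^4/4 - b^3 - sin(3*b)/3


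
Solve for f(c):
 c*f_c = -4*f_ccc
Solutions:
 f(c) = C1 + Integral(C2*airyai(-2^(1/3)*c/2) + C3*airybi(-2^(1/3)*c/2), c)


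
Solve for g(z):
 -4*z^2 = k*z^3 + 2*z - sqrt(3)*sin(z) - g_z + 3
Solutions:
 g(z) = C1 + k*z^4/4 + 4*z^3/3 + z^2 + 3*z + sqrt(3)*cos(z)


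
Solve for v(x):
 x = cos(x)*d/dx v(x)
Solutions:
 v(x) = C1 + Integral(x/cos(x), x)


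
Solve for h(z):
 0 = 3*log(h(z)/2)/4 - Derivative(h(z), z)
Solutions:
 4*Integral(1/(-log(_y) + log(2)), (_y, h(z)))/3 = C1 - z


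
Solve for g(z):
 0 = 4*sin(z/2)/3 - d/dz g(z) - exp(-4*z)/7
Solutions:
 g(z) = C1 - 8*cos(z/2)/3 + exp(-4*z)/28


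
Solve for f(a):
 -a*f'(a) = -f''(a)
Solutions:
 f(a) = C1 + C2*erfi(sqrt(2)*a/2)


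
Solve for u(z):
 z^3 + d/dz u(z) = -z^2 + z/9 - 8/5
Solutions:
 u(z) = C1 - z^4/4 - z^3/3 + z^2/18 - 8*z/5


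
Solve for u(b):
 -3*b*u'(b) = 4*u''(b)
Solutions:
 u(b) = C1 + C2*erf(sqrt(6)*b/4)


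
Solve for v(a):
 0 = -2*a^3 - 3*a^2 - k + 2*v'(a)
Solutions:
 v(a) = C1 + a^4/4 + a^3/2 + a*k/2


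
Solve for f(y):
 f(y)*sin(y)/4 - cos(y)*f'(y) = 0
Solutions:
 f(y) = C1/cos(y)^(1/4)


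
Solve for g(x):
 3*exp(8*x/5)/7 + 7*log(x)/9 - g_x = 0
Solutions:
 g(x) = C1 + 7*x*log(x)/9 - 7*x/9 + 15*exp(8*x/5)/56


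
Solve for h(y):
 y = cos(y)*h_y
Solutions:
 h(y) = C1 + Integral(y/cos(y), y)


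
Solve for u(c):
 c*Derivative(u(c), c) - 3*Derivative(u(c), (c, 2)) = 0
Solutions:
 u(c) = C1 + C2*erfi(sqrt(6)*c/6)


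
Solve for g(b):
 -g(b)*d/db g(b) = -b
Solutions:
 g(b) = -sqrt(C1 + b^2)
 g(b) = sqrt(C1 + b^2)


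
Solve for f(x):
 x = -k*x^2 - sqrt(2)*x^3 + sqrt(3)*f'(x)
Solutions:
 f(x) = C1 + sqrt(3)*k*x^3/9 + sqrt(6)*x^4/12 + sqrt(3)*x^2/6


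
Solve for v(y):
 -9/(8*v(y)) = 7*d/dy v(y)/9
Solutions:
 v(y) = -sqrt(C1 - 567*y)/14
 v(y) = sqrt(C1 - 567*y)/14


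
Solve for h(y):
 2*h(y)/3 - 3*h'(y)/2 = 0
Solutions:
 h(y) = C1*exp(4*y/9)


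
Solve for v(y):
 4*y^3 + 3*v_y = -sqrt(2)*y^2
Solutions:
 v(y) = C1 - y^4/3 - sqrt(2)*y^3/9


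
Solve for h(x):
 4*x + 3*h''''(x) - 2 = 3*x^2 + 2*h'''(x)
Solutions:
 h(x) = C1 + C2*x + C3*x^2 + C4*exp(2*x/3) - x^5/40 - 5*x^4/48 - 19*x^3/24


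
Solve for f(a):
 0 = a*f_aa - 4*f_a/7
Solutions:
 f(a) = C1 + C2*a^(11/7)


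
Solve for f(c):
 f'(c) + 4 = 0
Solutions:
 f(c) = C1 - 4*c


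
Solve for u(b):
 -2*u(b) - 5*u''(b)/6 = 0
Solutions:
 u(b) = C1*sin(2*sqrt(15)*b/5) + C2*cos(2*sqrt(15)*b/5)


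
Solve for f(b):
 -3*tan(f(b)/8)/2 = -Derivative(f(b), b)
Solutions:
 f(b) = -8*asin(C1*exp(3*b/16)) + 8*pi
 f(b) = 8*asin(C1*exp(3*b/16))


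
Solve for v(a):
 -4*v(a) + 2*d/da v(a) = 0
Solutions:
 v(a) = C1*exp(2*a)


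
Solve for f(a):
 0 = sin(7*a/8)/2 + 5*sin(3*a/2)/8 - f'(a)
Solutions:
 f(a) = C1 - 4*cos(7*a/8)/7 - 5*cos(3*a/2)/12


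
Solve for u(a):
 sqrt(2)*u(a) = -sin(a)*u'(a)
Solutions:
 u(a) = C1*(cos(a) + 1)^(sqrt(2)/2)/(cos(a) - 1)^(sqrt(2)/2)


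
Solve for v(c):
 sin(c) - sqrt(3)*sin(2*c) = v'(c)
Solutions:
 v(c) = C1 - cos(c) + sqrt(3)*cos(2*c)/2


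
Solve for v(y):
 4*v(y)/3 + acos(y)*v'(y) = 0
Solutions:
 v(y) = C1*exp(-4*Integral(1/acos(y), y)/3)


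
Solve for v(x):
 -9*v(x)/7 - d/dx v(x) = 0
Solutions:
 v(x) = C1*exp(-9*x/7)


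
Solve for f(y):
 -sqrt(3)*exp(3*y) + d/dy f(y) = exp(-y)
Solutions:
 f(y) = C1 + sqrt(3)*exp(3*y)/3 - exp(-y)


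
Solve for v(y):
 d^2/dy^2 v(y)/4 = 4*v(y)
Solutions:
 v(y) = C1*exp(-4*y) + C2*exp(4*y)


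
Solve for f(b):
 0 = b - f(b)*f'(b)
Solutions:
 f(b) = -sqrt(C1 + b^2)
 f(b) = sqrt(C1 + b^2)


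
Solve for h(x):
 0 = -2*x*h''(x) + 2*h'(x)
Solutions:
 h(x) = C1 + C2*x^2


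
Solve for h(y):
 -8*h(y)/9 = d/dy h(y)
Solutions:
 h(y) = C1*exp(-8*y/9)


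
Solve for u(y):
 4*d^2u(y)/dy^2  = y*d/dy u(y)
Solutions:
 u(y) = C1 + C2*erfi(sqrt(2)*y/4)


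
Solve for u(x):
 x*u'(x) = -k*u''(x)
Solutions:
 u(x) = C1 + C2*sqrt(k)*erf(sqrt(2)*x*sqrt(1/k)/2)


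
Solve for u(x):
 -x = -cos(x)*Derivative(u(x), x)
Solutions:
 u(x) = C1 + Integral(x/cos(x), x)


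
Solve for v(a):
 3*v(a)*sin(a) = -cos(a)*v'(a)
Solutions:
 v(a) = C1*cos(a)^3


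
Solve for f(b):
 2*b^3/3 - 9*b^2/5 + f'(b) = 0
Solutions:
 f(b) = C1 - b^4/6 + 3*b^3/5


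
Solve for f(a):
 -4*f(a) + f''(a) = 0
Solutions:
 f(a) = C1*exp(-2*a) + C2*exp(2*a)


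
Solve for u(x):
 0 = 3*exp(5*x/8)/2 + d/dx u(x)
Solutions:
 u(x) = C1 - 12*exp(5*x/8)/5


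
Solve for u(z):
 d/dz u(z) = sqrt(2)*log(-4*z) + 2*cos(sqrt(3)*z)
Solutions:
 u(z) = C1 + sqrt(2)*z*(log(-z) - 1) + 2*sqrt(2)*z*log(2) + 2*sqrt(3)*sin(sqrt(3)*z)/3
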